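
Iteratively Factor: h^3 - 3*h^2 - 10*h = (h + 2)*(h^2 - 5*h) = (h - 5)*(h + 2)*(h)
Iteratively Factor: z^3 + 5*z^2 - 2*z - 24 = (z - 2)*(z^2 + 7*z + 12) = (z - 2)*(z + 3)*(z + 4)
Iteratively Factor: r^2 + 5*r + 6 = (r + 2)*(r + 3)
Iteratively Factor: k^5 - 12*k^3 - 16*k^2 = (k + 2)*(k^4 - 2*k^3 - 8*k^2) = (k + 2)^2*(k^3 - 4*k^2) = k*(k + 2)^2*(k^2 - 4*k) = k*(k - 4)*(k + 2)^2*(k)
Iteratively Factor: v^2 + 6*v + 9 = (v + 3)*(v + 3)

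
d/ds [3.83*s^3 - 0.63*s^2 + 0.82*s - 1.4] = 11.49*s^2 - 1.26*s + 0.82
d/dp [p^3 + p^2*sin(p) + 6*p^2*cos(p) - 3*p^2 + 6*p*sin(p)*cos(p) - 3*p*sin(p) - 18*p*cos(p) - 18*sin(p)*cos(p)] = -6*p^2*sin(p) + p^2*cos(p) + 3*p^2 + 20*p*sin(p) + 9*p*cos(p) + 6*p*cos(2*p) - 6*p - 3*sin(p) + 3*sin(2*p) - 18*cos(p) - 18*cos(2*p)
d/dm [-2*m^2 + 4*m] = 4 - 4*m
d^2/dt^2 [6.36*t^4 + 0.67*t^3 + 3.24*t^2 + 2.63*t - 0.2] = 76.32*t^2 + 4.02*t + 6.48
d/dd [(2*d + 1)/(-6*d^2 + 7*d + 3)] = (12*d^2 + 12*d - 1)/(36*d^4 - 84*d^3 + 13*d^2 + 42*d + 9)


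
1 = 1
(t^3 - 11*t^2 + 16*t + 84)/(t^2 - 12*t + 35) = (t^2 - 4*t - 12)/(t - 5)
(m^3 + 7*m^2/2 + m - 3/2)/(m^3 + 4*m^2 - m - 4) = (2*m^2 + 5*m - 3)/(2*(m^2 + 3*m - 4))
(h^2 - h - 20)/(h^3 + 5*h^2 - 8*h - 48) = (h - 5)/(h^2 + h - 12)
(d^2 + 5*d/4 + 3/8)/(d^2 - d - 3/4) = (4*d + 3)/(2*(2*d - 3))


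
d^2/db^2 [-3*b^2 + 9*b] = -6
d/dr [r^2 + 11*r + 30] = 2*r + 11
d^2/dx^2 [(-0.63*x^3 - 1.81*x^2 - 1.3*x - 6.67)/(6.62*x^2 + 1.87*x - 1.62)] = (-87.04885*x^3 - 1858.86834*x^2 - 588.99414*x - 207.08891)/(290.117528*x^6 + 245.854884*x^5 - 143.53815*x^4 - 113.788565*x^3 + 35.12565*x^2 + 14.722884*x - 4.251528)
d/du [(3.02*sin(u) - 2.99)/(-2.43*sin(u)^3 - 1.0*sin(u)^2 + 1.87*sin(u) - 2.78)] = (14.6772*sin(u)^3 - 18.7771*sin(u)^2 - 5.98*sin(u) - 2.8043)*cos(u)/(5.9049*sin(u)^6 + 4.86*sin(u)^5 - 8.0882*sin(u)^4 + 9.7708*sin(u)^3 + 9.0569*sin(u)^2 - 10.3972*sin(u) + 7.7284)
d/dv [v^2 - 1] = 2*v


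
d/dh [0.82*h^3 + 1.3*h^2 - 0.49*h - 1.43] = 2.46*h^2 + 2.6*h - 0.49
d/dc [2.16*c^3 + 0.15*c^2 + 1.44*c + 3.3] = 6.48*c^2 + 0.3*c + 1.44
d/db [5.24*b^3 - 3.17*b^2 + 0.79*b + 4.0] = 15.72*b^2 - 6.34*b + 0.79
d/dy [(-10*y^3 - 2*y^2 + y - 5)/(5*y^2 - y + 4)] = (-50*y^4 + 20*y^3 - 123*y^2 + 34*y - 1)/(25*y^4 - 10*y^3 + 41*y^2 - 8*y + 16)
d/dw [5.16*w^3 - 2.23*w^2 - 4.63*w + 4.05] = 15.48*w^2 - 4.46*w - 4.63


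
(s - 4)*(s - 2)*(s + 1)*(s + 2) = s^4 - 3*s^3 - 8*s^2 + 12*s + 16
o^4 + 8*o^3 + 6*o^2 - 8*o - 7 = (o - 1)*(o + 1)^2*(o + 7)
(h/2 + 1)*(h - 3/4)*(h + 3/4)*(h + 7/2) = h^4/2 + 11*h^3/4 + 103*h^2/32 - 99*h/64 - 63/32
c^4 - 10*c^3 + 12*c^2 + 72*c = c*(c - 6)^2*(c + 2)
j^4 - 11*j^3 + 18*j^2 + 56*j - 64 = (j - 8)*(j - 4)*(j - 1)*(j + 2)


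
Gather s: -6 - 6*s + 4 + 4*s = -2*s - 2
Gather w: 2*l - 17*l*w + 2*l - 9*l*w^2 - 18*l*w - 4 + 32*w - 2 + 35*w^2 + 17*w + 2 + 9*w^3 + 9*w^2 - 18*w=4*l + 9*w^3 + w^2*(44 - 9*l) + w*(31 - 35*l) - 4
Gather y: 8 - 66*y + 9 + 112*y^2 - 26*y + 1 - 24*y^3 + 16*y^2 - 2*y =-24*y^3 + 128*y^2 - 94*y + 18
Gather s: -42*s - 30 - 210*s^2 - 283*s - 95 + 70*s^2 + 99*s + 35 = -140*s^2 - 226*s - 90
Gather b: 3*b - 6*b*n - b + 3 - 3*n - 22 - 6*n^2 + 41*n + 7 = b*(2 - 6*n) - 6*n^2 + 38*n - 12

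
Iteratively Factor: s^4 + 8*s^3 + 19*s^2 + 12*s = (s + 1)*(s^3 + 7*s^2 + 12*s) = s*(s + 1)*(s^2 + 7*s + 12) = s*(s + 1)*(s + 4)*(s + 3)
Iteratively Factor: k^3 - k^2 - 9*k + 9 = (k - 1)*(k^2 - 9) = (k - 3)*(k - 1)*(k + 3)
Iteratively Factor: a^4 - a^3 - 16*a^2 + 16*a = (a - 4)*(a^3 + 3*a^2 - 4*a) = a*(a - 4)*(a^2 + 3*a - 4) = a*(a - 4)*(a - 1)*(a + 4)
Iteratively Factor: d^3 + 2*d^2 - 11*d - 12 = (d - 3)*(d^2 + 5*d + 4) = (d - 3)*(d + 1)*(d + 4)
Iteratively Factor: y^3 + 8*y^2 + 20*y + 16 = (y + 2)*(y^2 + 6*y + 8) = (y + 2)*(y + 4)*(y + 2)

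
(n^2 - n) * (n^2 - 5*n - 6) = n^4 - 6*n^3 - n^2 + 6*n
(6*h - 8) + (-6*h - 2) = -10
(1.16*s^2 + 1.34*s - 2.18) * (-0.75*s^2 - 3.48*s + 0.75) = -0.87*s^4 - 5.0418*s^3 - 2.1582*s^2 + 8.5914*s - 1.635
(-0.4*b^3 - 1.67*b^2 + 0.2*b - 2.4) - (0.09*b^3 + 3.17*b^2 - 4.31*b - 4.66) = -0.49*b^3 - 4.84*b^2 + 4.51*b + 2.26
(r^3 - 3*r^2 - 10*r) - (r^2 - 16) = r^3 - 4*r^2 - 10*r + 16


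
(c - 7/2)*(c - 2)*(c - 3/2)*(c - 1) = c^4 - 8*c^3 + 89*c^2/4 - 103*c/4 + 21/2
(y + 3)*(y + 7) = y^2 + 10*y + 21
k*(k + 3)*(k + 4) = k^3 + 7*k^2 + 12*k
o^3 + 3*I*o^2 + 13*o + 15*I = (o - 3*I)*(o + I)*(o + 5*I)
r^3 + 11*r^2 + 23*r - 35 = (r - 1)*(r + 5)*(r + 7)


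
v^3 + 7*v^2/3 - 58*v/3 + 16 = (v - 8/3)*(v - 1)*(v + 6)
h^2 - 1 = (h - 1)*(h + 1)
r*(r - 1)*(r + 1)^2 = r^4 + r^3 - r^2 - r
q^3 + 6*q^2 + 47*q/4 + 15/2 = (q + 3/2)*(q + 2)*(q + 5/2)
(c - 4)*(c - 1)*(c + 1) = c^3 - 4*c^2 - c + 4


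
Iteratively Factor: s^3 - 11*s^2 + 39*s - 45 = (s - 3)*(s^2 - 8*s + 15) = (s - 3)^2*(s - 5)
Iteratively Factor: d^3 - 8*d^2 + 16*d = (d - 4)*(d^2 - 4*d) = d*(d - 4)*(d - 4)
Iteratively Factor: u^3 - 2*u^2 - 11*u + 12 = (u - 1)*(u^2 - u - 12) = (u - 4)*(u - 1)*(u + 3)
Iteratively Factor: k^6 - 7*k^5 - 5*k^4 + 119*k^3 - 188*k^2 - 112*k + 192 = (k - 4)*(k^5 - 3*k^4 - 17*k^3 + 51*k^2 + 16*k - 48) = (k - 4)*(k + 1)*(k^4 - 4*k^3 - 13*k^2 + 64*k - 48) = (k - 4)*(k - 1)*(k + 1)*(k^3 - 3*k^2 - 16*k + 48) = (k - 4)*(k - 1)*(k + 1)*(k + 4)*(k^2 - 7*k + 12) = (k - 4)*(k - 3)*(k - 1)*(k + 1)*(k + 4)*(k - 4)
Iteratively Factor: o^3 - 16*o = (o + 4)*(o^2 - 4*o) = (o - 4)*(o + 4)*(o)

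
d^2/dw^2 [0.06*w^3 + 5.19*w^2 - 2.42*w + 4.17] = 0.36*w + 10.38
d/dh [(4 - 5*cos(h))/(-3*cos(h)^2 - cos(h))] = (15*sin(h) - 4*sin(h)/cos(h)^2 - 24*tan(h))/(3*cos(h) + 1)^2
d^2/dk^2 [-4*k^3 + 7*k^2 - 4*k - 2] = 14 - 24*k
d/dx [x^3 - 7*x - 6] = 3*x^2 - 7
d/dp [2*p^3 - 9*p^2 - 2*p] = 6*p^2 - 18*p - 2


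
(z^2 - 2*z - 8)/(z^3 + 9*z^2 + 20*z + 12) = (z - 4)/(z^2 + 7*z + 6)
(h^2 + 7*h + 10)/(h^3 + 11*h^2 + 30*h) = (h + 2)/(h*(h + 6))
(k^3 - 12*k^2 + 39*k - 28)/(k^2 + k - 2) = (k^2 - 11*k + 28)/(k + 2)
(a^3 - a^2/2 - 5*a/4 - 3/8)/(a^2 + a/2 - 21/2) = (8*a^3 - 4*a^2 - 10*a - 3)/(4*(2*a^2 + a - 21))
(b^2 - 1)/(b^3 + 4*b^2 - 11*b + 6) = (b + 1)/(b^2 + 5*b - 6)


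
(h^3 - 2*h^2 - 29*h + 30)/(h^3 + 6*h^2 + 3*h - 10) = (h - 6)/(h + 2)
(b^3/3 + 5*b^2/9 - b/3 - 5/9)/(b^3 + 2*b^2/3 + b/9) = (3*b^3 + 5*b^2 - 3*b - 5)/(b*(9*b^2 + 6*b + 1))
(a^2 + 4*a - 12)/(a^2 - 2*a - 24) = (-a^2 - 4*a + 12)/(-a^2 + 2*a + 24)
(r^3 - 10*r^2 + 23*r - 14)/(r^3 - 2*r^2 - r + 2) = (r - 7)/(r + 1)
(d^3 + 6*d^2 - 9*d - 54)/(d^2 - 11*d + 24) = (d^2 + 9*d + 18)/(d - 8)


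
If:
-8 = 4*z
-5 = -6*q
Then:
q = 5/6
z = -2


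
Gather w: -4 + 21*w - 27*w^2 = -27*w^2 + 21*w - 4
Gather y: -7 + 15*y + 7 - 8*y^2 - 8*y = -8*y^2 + 7*y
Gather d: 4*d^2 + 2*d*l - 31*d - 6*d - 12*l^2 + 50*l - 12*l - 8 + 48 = 4*d^2 + d*(2*l - 37) - 12*l^2 + 38*l + 40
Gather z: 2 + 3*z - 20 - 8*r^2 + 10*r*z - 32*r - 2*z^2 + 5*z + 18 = -8*r^2 - 32*r - 2*z^2 + z*(10*r + 8)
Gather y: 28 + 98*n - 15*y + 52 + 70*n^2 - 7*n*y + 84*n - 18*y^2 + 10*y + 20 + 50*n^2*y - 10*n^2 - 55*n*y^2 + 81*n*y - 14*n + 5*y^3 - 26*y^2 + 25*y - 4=60*n^2 + 168*n + 5*y^3 + y^2*(-55*n - 44) + y*(50*n^2 + 74*n + 20) + 96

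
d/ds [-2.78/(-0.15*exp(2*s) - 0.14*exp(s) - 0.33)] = (-0.834*exp(s) - 0.3892)*exp(s)/(0.15*exp(2*s) + 0.14*exp(s) + 0.33)^2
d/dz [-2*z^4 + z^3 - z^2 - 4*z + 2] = -8*z^3 + 3*z^2 - 2*z - 4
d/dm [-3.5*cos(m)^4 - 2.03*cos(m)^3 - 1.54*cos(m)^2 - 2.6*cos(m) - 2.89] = (14.0*cos(m)^3 + 6.09*cos(m)^2 + 3.08*cos(m) + 2.6)*sin(m)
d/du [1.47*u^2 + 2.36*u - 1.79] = 2.94*u + 2.36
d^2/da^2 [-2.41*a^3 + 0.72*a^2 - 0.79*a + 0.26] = 1.44 - 14.46*a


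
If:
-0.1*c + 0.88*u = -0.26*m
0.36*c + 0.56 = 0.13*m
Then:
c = -1.41935483870968*u - 1.80645161290323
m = -3.93052109181141*u - 0.694789081885856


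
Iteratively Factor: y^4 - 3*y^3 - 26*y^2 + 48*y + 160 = (y + 2)*(y^3 - 5*y^2 - 16*y + 80) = (y - 4)*(y + 2)*(y^2 - y - 20) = (y - 4)*(y + 2)*(y + 4)*(y - 5)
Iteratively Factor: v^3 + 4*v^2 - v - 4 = (v + 1)*(v^2 + 3*v - 4) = (v - 1)*(v + 1)*(v + 4)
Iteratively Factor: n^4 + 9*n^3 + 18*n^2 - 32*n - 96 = (n - 2)*(n^3 + 11*n^2 + 40*n + 48) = (n - 2)*(n + 4)*(n^2 + 7*n + 12) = (n - 2)*(n + 3)*(n + 4)*(n + 4)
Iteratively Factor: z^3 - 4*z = (z)*(z^2 - 4) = z*(z - 2)*(z + 2)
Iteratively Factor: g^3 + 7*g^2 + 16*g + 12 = (g + 2)*(g^2 + 5*g + 6) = (g + 2)*(g + 3)*(g + 2)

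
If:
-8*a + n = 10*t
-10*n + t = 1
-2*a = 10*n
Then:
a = 50/59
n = -10/59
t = -41/59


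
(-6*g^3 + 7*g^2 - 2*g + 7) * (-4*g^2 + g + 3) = 24*g^5 - 34*g^4 - 3*g^3 - 9*g^2 + g + 21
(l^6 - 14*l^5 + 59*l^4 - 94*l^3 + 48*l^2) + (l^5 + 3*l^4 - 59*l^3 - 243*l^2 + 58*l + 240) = l^6 - 13*l^5 + 62*l^4 - 153*l^3 - 195*l^2 + 58*l + 240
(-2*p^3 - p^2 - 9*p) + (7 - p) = -2*p^3 - p^2 - 10*p + 7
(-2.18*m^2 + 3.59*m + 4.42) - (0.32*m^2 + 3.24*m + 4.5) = -2.5*m^2 + 0.35*m - 0.0800000000000001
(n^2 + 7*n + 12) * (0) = 0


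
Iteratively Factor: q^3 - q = (q + 1)*(q^2 - q) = q*(q + 1)*(q - 1)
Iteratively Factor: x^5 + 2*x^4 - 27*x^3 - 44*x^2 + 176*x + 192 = (x - 4)*(x^4 + 6*x^3 - 3*x^2 - 56*x - 48) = (x - 4)*(x - 3)*(x^3 + 9*x^2 + 24*x + 16) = (x - 4)*(x - 3)*(x + 1)*(x^2 + 8*x + 16) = (x - 4)*(x - 3)*(x + 1)*(x + 4)*(x + 4)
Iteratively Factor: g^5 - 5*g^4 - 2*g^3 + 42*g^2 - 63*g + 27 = (g - 1)*(g^4 - 4*g^3 - 6*g^2 + 36*g - 27) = (g - 3)*(g - 1)*(g^3 - g^2 - 9*g + 9) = (g - 3)*(g - 1)^2*(g^2 - 9) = (g - 3)*(g - 1)^2*(g + 3)*(g - 3)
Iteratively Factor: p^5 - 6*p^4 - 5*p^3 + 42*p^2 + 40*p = (p - 4)*(p^4 - 2*p^3 - 13*p^2 - 10*p) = (p - 5)*(p - 4)*(p^3 + 3*p^2 + 2*p) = p*(p - 5)*(p - 4)*(p^2 + 3*p + 2) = p*(p - 5)*(p - 4)*(p + 2)*(p + 1)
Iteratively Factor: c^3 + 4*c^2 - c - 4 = (c + 1)*(c^2 + 3*c - 4) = (c + 1)*(c + 4)*(c - 1)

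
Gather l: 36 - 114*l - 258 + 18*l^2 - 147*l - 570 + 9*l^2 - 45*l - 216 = 27*l^2 - 306*l - 1008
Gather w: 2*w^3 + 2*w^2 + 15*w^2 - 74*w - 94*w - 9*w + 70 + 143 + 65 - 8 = 2*w^3 + 17*w^2 - 177*w + 270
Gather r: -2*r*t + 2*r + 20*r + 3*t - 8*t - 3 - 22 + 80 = r*(22 - 2*t) - 5*t + 55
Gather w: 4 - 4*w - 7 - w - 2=-5*w - 5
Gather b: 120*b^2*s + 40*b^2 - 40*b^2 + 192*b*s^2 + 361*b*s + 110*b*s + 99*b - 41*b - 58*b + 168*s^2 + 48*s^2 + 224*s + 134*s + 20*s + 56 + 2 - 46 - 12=120*b^2*s + b*(192*s^2 + 471*s) + 216*s^2 + 378*s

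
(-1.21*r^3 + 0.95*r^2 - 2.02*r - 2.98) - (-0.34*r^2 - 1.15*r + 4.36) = -1.21*r^3 + 1.29*r^2 - 0.87*r - 7.34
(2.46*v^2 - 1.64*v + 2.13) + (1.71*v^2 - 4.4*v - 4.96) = 4.17*v^2 - 6.04*v - 2.83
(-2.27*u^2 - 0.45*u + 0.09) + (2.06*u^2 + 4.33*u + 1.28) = -0.21*u^2 + 3.88*u + 1.37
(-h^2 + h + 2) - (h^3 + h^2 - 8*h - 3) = -h^3 - 2*h^2 + 9*h + 5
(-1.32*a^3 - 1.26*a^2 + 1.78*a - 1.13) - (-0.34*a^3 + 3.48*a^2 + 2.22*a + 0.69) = -0.98*a^3 - 4.74*a^2 - 0.44*a - 1.82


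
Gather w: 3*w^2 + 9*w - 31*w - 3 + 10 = 3*w^2 - 22*w + 7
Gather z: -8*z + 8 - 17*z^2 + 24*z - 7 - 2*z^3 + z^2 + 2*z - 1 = -2*z^3 - 16*z^2 + 18*z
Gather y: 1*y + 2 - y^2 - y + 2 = 4 - y^2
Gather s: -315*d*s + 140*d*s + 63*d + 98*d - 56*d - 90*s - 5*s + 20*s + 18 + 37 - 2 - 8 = 105*d + s*(-175*d - 75) + 45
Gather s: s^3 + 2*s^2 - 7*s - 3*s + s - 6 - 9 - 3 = s^3 + 2*s^2 - 9*s - 18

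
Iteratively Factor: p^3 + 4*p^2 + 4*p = (p + 2)*(p^2 + 2*p) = p*(p + 2)*(p + 2)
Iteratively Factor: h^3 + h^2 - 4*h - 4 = (h + 2)*(h^2 - h - 2) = (h + 1)*(h + 2)*(h - 2)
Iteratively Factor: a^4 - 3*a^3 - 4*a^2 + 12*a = (a)*(a^3 - 3*a^2 - 4*a + 12) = a*(a + 2)*(a^2 - 5*a + 6) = a*(a - 2)*(a + 2)*(a - 3)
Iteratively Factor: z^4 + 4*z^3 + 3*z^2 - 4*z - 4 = (z + 2)*(z^3 + 2*z^2 - z - 2) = (z + 1)*(z + 2)*(z^2 + z - 2) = (z + 1)*(z + 2)^2*(z - 1)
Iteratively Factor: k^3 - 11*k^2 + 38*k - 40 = (k - 4)*(k^2 - 7*k + 10) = (k - 5)*(k - 4)*(k - 2)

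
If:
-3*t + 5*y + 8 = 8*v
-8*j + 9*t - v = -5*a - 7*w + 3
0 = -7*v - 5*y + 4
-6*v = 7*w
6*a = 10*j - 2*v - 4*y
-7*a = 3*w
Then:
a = 6849/30041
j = 14021/60082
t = 53883/60082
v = 37289/60082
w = -15981/30041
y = -4139/60082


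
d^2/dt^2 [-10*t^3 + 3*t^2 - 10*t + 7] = 6 - 60*t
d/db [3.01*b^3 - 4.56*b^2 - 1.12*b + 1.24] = 9.03*b^2 - 9.12*b - 1.12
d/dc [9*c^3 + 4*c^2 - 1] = c*(27*c + 8)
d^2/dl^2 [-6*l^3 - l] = -36*l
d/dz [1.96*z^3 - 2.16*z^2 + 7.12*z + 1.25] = 5.88*z^2 - 4.32*z + 7.12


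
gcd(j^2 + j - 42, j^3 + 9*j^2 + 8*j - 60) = 1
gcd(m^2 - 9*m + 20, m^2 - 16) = m - 4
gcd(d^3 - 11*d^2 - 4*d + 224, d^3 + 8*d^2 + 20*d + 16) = d + 4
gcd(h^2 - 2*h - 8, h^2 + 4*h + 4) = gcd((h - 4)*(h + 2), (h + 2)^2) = h + 2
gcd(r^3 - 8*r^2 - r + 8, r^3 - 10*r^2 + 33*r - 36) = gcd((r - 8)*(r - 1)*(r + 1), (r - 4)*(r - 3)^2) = 1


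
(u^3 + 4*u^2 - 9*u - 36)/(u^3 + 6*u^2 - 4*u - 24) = (u^3 + 4*u^2 - 9*u - 36)/(u^3 + 6*u^2 - 4*u - 24)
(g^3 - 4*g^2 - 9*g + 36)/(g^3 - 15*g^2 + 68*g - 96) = (g + 3)/(g - 8)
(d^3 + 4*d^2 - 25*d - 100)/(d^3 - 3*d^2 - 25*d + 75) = (d + 4)/(d - 3)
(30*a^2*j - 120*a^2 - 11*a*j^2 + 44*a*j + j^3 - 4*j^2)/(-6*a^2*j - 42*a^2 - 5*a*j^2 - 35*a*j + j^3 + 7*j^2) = (-5*a*j + 20*a + j^2 - 4*j)/(a*j + 7*a + j^2 + 7*j)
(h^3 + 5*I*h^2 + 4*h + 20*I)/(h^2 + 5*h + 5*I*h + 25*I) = (h^2 + 4)/(h + 5)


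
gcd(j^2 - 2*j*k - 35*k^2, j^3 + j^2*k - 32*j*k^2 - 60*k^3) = j + 5*k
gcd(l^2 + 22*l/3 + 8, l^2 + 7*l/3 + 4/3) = l + 4/3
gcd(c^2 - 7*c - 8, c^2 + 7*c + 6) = c + 1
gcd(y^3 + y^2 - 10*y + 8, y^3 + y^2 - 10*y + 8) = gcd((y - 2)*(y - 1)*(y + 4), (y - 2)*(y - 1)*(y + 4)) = y^3 + y^2 - 10*y + 8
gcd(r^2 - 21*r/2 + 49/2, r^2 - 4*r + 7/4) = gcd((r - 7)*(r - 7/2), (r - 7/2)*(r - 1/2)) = r - 7/2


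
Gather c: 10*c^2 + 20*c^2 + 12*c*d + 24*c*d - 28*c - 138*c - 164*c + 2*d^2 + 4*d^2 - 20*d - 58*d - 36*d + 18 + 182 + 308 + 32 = 30*c^2 + c*(36*d - 330) + 6*d^2 - 114*d + 540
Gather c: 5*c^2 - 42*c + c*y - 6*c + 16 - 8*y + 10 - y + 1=5*c^2 + c*(y - 48) - 9*y + 27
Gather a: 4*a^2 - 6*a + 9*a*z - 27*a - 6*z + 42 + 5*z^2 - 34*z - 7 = 4*a^2 + a*(9*z - 33) + 5*z^2 - 40*z + 35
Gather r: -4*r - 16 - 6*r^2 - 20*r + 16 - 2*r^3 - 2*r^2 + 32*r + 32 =-2*r^3 - 8*r^2 + 8*r + 32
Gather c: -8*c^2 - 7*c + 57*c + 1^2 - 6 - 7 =-8*c^2 + 50*c - 12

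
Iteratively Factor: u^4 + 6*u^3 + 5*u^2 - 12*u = (u)*(u^3 + 6*u^2 + 5*u - 12) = u*(u + 4)*(u^2 + 2*u - 3) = u*(u + 3)*(u + 4)*(u - 1)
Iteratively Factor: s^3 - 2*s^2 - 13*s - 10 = (s - 5)*(s^2 + 3*s + 2) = (s - 5)*(s + 2)*(s + 1)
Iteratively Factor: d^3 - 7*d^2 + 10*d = (d - 2)*(d^2 - 5*d) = (d - 5)*(d - 2)*(d)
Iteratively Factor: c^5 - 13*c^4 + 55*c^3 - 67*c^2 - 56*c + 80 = (c - 5)*(c^4 - 8*c^3 + 15*c^2 + 8*c - 16) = (c - 5)*(c - 4)*(c^3 - 4*c^2 - c + 4) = (c - 5)*(c - 4)*(c - 1)*(c^2 - 3*c - 4) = (c - 5)*(c - 4)*(c - 1)*(c + 1)*(c - 4)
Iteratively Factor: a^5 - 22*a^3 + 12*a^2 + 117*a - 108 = (a + 3)*(a^4 - 3*a^3 - 13*a^2 + 51*a - 36) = (a - 1)*(a + 3)*(a^3 - 2*a^2 - 15*a + 36) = (a - 3)*(a - 1)*(a + 3)*(a^2 + a - 12) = (a - 3)*(a - 1)*(a + 3)*(a + 4)*(a - 3)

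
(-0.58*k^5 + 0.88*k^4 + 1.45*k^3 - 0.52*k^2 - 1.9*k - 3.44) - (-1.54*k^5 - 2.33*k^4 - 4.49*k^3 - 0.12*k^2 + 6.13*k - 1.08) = 0.96*k^5 + 3.21*k^4 + 5.94*k^3 - 0.4*k^2 - 8.03*k - 2.36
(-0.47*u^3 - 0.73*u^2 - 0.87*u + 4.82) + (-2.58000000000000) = -0.47*u^3 - 0.73*u^2 - 0.87*u + 2.24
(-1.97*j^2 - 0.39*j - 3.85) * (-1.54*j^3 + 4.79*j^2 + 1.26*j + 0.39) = 3.0338*j^5 - 8.8357*j^4 + 1.5787*j^3 - 19.7012*j^2 - 5.0031*j - 1.5015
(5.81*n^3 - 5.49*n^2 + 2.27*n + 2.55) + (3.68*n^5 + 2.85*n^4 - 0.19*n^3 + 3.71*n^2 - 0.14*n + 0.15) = 3.68*n^5 + 2.85*n^4 + 5.62*n^3 - 1.78*n^2 + 2.13*n + 2.7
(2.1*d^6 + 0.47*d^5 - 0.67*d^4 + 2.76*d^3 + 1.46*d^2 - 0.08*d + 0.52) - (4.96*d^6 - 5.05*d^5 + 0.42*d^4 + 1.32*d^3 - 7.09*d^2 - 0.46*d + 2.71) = -2.86*d^6 + 5.52*d^5 - 1.09*d^4 + 1.44*d^3 + 8.55*d^2 + 0.38*d - 2.19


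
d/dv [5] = 0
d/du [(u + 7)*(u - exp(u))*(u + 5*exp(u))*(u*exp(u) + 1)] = (1 - exp(u))*(u + 7)*(u + 5*exp(u))*(u*exp(u) + 1) + (u + 1)*(u + 7)*(u - exp(u))*(u + 5*exp(u))*exp(u) + (u + 7)*(u - exp(u))*(u*exp(u) + 1)*(5*exp(u) + 1) + (u - exp(u))*(u + 5*exp(u))*(u*exp(u) + 1)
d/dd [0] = 0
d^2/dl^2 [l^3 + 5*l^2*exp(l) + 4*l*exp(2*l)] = 5*l^2*exp(l) + 16*l*exp(2*l) + 20*l*exp(l) + 6*l + 16*exp(2*l) + 10*exp(l)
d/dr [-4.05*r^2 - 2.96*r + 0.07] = -8.1*r - 2.96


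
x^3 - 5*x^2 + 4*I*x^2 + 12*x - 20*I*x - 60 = (x - 5)*(x - 2*I)*(x + 6*I)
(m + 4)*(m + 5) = m^2 + 9*m + 20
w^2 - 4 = (w - 2)*(w + 2)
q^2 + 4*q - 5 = (q - 1)*(q + 5)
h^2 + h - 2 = (h - 1)*(h + 2)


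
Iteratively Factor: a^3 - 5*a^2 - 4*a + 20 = (a - 5)*(a^2 - 4) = (a - 5)*(a - 2)*(a + 2)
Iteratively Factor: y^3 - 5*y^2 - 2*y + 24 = (y + 2)*(y^2 - 7*y + 12) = (y - 3)*(y + 2)*(y - 4)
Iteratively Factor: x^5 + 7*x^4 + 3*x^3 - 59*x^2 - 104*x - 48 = (x - 3)*(x^4 + 10*x^3 + 33*x^2 + 40*x + 16) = (x - 3)*(x + 1)*(x^3 + 9*x^2 + 24*x + 16) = (x - 3)*(x + 1)*(x + 4)*(x^2 + 5*x + 4) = (x - 3)*(x + 1)^2*(x + 4)*(x + 4)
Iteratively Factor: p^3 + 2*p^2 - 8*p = (p - 2)*(p^2 + 4*p) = p*(p - 2)*(p + 4)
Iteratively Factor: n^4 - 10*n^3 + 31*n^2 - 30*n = (n - 2)*(n^3 - 8*n^2 + 15*n) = n*(n - 2)*(n^2 - 8*n + 15) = n*(n - 5)*(n - 2)*(n - 3)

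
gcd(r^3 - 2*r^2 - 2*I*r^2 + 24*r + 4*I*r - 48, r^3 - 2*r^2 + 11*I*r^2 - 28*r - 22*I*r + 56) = r^2 + r*(-2 + 4*I) - 8*I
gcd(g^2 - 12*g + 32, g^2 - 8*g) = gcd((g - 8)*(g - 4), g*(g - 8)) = g - 8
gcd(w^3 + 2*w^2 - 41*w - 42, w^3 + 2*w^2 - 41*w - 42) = w^3 + 2*w^2 - 41*w - 42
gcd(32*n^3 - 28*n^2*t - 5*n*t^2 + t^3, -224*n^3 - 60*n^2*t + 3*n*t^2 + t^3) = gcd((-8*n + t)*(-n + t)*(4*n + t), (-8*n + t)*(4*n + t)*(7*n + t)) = -32*n^2 - 4*n*t + t^2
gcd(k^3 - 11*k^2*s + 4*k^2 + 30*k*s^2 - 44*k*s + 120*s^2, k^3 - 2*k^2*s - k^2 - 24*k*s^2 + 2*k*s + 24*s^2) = -k + 6*s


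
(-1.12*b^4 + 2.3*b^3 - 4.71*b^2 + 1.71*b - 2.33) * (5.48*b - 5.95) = -6.1376*b^5 + 19.268*b^4 - 39.4958*b^3 + 37.3953*b^2 - 22.9429*b + 13.8635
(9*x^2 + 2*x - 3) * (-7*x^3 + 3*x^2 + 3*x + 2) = -63*x^5 + 13*x^4 + 54*x^3 + 15*x^2 - 5*x - 6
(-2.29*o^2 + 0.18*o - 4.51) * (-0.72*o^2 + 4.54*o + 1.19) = 1.6488*o^4 - 10.5262*o^3 + 1.3393*o^2 - 20.2612*o - 5.3669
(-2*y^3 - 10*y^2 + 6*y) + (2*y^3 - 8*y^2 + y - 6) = -18*y^2 + 7*y - 6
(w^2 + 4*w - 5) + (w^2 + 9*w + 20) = 2*w^2 + 13*w + 15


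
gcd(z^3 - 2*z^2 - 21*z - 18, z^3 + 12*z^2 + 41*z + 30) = z + 1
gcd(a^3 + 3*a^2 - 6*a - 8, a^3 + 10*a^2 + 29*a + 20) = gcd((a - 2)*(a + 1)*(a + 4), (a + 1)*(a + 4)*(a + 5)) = a^2 + 5*a + 4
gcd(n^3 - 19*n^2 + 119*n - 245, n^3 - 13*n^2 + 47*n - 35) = n^2 - 12*n + 35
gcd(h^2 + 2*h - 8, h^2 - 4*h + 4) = h - 2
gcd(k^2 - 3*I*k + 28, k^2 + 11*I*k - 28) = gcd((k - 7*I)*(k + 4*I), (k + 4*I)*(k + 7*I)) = k + 4*I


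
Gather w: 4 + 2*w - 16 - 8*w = -6*w - 12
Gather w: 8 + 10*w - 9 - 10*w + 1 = 0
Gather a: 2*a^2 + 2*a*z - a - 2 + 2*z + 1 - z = 2*a^2 + a*(2*z - 1) + z - 1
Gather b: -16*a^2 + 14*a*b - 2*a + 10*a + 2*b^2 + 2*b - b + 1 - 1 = -16*a^2 + 8*a + 2*b^2 + b*(14*a + 1)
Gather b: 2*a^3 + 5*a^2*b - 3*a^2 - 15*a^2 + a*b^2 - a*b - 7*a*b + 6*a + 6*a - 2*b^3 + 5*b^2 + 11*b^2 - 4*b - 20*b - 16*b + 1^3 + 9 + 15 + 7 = 2*a^3 - 18*a^2 + 12*a - 2*b^3 + b^2*(a + 16) + b*(5*a^2 - 8*a - 40) + 32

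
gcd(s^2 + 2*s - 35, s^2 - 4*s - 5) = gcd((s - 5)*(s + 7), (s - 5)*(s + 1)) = s - 5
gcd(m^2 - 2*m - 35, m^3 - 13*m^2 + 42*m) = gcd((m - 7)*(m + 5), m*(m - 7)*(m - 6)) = m - 7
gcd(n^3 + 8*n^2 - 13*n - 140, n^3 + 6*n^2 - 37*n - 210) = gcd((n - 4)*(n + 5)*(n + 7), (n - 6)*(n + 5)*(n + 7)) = n^2 + 12*n + 35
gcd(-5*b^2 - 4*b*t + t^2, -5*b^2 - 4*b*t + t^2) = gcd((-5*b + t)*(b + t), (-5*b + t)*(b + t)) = -5*b^2 - 4*b*t + t^2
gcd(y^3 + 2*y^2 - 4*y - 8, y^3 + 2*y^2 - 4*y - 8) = y^3 + 2*y^2 - 4*y - 8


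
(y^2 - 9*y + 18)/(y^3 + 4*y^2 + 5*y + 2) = (y^2 - 9*y + 18)/(y^3 + 4*y^2 + 5*y + 2)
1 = 1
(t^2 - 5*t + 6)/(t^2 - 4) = (t - 3)/(t + 2)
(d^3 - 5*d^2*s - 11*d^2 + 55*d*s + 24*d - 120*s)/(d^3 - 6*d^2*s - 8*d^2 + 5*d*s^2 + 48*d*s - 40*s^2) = (3 - d)/(-d + s)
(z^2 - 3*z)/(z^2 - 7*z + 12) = z/(z - 4)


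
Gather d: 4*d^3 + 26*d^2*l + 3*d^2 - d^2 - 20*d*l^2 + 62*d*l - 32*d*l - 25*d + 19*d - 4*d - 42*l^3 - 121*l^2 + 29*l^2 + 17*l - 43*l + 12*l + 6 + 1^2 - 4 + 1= 4*d^3 + d^2*(26*l + 2) + d*(-20*l^2 + 30*l - 10) - 42*l^3 - 92*l^2 - 14*l + 4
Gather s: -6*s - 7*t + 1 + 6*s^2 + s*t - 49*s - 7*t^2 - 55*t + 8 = 6*s^2 + s*(t - 55) - 7*t^2 - 62*t + 9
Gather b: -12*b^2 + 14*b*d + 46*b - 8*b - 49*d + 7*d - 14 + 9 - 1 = -12*b^2 + b*(14*d + 38) - 42*d - 6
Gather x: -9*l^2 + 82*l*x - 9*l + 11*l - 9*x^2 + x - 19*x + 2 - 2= -9*l^2 + 2*l - 9*x^2 + x*(82*l - 18)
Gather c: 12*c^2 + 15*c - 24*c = 12*c^2 - 9*c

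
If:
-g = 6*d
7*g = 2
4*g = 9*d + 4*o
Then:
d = -1/21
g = 2/7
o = 11/28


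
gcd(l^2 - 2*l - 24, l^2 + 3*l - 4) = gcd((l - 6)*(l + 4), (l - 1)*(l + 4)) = l + 4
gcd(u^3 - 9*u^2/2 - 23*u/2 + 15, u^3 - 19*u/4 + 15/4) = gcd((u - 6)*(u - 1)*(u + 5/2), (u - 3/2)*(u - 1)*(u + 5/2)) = u^2 + 3*u/2 - 5/2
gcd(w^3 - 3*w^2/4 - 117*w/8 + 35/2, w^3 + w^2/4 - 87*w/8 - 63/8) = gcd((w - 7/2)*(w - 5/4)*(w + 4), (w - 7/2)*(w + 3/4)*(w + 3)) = w - 7/2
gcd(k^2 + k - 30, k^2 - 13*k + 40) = k - 5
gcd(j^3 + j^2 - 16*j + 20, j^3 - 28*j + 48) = j - 2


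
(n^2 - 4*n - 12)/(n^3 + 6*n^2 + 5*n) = (n^2 - 4*n - 12)/(n*(n^2 + 6*n + 5))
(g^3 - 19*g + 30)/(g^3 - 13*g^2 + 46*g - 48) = (g + 5)/(g - 8)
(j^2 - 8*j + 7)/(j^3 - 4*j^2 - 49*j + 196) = (j - 1)/(j^2 + 3*j - 28)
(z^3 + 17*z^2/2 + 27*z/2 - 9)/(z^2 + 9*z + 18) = z - 1/2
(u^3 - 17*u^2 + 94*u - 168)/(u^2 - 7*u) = u - 10 + 24/u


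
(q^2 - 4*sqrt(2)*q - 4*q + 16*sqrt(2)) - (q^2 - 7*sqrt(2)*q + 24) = -4*q + 3*sqrt(2)*q - 24 + 16*sqrt(2)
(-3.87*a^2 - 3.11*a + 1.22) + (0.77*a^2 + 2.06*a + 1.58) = -3.1*a^2 - 1.05*a + 2.8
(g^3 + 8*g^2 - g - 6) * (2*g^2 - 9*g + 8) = 2*g^5 + 7*g^4 - 66*g^3 + 61*g^2 + 46*g - 48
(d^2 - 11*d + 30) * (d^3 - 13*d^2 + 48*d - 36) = d^5 - 24*d^4 + 221*d^3 - 954*d^2 + 1836*d - 1080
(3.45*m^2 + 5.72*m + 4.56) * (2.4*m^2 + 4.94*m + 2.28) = 8.28*m^4 + 30.771*m^3 + 47.0668*m^2 + 35.568*m + 10.3968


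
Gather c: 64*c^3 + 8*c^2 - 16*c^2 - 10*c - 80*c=64*c^3 - 8*c^2 - 90*c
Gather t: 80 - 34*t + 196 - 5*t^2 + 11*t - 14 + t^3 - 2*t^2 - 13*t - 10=t^3 - 7*t^2 - 36*t + 252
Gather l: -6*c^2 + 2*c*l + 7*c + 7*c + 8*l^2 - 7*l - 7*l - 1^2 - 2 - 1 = -6*c^2 + 14*c + 8*l^2 + l*(2*c - 14) - 4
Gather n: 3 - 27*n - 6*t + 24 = -27*n - 6*t + 27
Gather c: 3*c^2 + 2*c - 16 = 3*c^2 + 2*c - 16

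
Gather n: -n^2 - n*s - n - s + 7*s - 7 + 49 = -n^2 + n*(-s - 1) + 6*s + 42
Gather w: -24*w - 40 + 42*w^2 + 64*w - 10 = 42*w^2 + 40*w - 50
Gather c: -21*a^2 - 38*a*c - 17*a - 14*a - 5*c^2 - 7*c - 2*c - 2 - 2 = -21*a^2 - 31*a - 5*c^2 + c*(-38*a - 9) - 4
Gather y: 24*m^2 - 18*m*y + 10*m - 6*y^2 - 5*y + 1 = 24*m^2 + 10*m - 6*y^2 + y*(-18*m - 5) + 1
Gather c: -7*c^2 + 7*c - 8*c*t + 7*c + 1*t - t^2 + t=-7*c^2 + c*(14 - 8*t) - t^2 + 2*t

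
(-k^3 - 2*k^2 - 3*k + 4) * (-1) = k^3 + 2*k^2 + 3*k - 4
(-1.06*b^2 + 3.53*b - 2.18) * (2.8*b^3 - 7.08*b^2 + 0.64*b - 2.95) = -2.968*b^5 + 17.3888*b^4 - 31.7748*b^3 + 20.8206*b^2 - 11.8087*b + 6.431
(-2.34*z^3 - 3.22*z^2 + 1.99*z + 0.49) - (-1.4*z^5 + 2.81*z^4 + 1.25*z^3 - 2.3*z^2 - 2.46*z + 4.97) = 1.4*z^5 - 2.81*z^4 - 3.59*z^3 - 0.92*z^2 + 4.45*z - 4.48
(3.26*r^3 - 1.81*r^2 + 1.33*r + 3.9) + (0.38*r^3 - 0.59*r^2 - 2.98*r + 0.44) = 3.64*r^3 - 2.4*r^2 - 1.65*r + 4.34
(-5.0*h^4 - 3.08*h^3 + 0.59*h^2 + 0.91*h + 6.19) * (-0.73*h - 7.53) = 3.65*h^5 + 39.8984*h^4 + 22.7617*h^3 - 5.107*h^2 - 11.371*h - 46.6107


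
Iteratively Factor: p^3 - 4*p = (p - 2)*(p^2 + 2*p) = p*(p - 2)*(p + 2)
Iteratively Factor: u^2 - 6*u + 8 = (u - 2)*(u - 4)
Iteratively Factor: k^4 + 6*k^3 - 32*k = (k - 2)*(k^3 + 8*k^2 + 16*k) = k*(k - 2)*(k^2 + 8*k + 16) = k*(k - 2)*(k + 4)*(k + 4)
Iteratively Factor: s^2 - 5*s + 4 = (s - 1)*(s - 4)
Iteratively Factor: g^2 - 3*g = (g)*(g - 3)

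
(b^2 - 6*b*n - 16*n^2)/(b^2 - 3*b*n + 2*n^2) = (b^2 - 6*b*n - 16*n^2)/(b^2 - 3*b*n + 2*n^2)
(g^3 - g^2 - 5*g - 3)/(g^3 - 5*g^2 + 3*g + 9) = (g + 1)/(g - 3)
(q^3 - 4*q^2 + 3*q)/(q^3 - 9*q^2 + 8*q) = (q - 3)/(q - 8)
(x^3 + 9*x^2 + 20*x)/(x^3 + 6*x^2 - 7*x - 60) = x/(x - 3)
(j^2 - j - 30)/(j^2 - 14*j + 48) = (j + 5)/(j - 8)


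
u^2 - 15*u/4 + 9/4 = (u - 3)*(u - 3/4)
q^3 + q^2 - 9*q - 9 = (q - 3)*(q + 1)*(q + 3)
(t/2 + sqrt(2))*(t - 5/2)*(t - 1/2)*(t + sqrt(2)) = t^4/2 - 3*t^3/2 + 3*sqrt(2)*t^3/2 - 9*sqrt(2)*t^2/2 + 21*t^2/8 - 6*t + 15*sqrt(2)*t/8 + 5/2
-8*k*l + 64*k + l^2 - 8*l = (-8*k + l)*(l - 8)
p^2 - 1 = (p - 1)*(p + 1)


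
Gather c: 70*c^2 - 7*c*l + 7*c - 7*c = 70*c^2 - 7*c*l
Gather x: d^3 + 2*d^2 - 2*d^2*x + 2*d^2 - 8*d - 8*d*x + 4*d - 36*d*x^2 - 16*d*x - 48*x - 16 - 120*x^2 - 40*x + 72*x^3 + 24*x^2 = d^3 + 4*d^2 - 4*d + 72*x^3 + x^2*(-36*d - 96) + x*(-2*d^2 - 24*d - 88) - 16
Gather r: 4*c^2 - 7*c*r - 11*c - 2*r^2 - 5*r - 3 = 4*c^2 - 11*c - 2*r^2 + r*(-7*c - 5) - 3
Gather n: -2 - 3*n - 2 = -3*n - 4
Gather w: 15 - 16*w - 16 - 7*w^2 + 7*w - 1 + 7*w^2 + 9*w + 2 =0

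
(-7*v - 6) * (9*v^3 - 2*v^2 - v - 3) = -63*v^4 - 40*v^3 + 19*v^2 + 27*v + 18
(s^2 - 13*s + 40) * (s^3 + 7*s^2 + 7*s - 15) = s^5 - 6*s^4 - 44*s^3 + 174*s^2 + 475*s - 600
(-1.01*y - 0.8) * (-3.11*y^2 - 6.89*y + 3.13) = 3.1411*y^3 + 9.4469*y^2 + 2.3507*y - 2.504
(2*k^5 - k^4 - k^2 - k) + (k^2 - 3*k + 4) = 2*k^5 - k^4 - 4*k + 4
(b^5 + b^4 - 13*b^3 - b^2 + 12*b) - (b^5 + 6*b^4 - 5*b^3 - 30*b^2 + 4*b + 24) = -5*b^4 - 8*b^3 + 29*b^2 + 8*b - 24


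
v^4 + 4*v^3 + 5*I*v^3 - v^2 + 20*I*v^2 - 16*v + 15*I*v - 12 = (v + 1)*(v + 3)*(v + I)*(v + 4*I)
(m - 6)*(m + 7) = m^2 + m - 42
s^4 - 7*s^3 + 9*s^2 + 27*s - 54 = (s - 3)^3*(s + 2)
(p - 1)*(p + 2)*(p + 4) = p^3 + 5*p^2 + 2*p - 8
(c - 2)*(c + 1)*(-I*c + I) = -I*c^3 + 2*I*c^2 + I*c - 2*I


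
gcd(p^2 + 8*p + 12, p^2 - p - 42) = p + 6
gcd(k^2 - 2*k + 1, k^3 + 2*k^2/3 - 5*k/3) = k - 1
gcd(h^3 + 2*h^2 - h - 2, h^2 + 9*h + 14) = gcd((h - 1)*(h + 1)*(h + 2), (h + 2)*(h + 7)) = h + 2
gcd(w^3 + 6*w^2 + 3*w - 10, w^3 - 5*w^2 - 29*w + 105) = w + 5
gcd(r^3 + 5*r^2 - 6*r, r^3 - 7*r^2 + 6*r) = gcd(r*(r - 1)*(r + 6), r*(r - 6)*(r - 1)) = r^2 - r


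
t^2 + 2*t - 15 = (t - 3)*(t + 5)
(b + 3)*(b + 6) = b^2 + 9*b + 18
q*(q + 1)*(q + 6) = q^3 + 7*q^2 + 6*q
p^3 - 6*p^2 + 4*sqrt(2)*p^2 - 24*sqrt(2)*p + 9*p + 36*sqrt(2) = (p - 3)^2*(p + 4*sqrt(2))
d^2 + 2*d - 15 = (d - 3)*(d + 5)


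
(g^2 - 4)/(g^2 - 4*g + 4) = (g + 2)/(g - 2)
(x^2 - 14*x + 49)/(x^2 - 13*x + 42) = (x - 7)/(x - 6)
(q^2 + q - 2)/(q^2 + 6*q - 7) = (q + 2)/(q + 7)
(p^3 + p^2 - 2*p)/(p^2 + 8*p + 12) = p*(p - 1)/(p + 6)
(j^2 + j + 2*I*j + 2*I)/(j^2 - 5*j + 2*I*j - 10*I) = (j + 1)/(j - 5)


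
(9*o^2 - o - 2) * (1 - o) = -9*o^3 + 10*o^2 + o - 2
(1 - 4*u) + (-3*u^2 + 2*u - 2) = -3*u^2 - 2*u - 1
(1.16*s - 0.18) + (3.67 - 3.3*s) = 3.49 - 2.14*s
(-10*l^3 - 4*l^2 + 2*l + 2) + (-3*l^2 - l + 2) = -10*l^3 - 7*l^2 + l + 4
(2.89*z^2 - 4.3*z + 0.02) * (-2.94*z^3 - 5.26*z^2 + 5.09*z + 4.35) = -8.4966*z^5 - 2.5594*z^4 + 37.2693*z^3 - 9.4207*z^2 - 18.6032*z + 0.087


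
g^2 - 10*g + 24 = (g - 6)*(g - 4)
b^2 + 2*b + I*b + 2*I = (b + 2)*(b + I)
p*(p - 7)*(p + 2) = p^3 - 5*p^2 - 14*p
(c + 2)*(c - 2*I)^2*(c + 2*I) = c^4 + 2*c^3 - 2*I*c^3 + 4*c^2 - 4*I*c^2 + 8*c - 8*I*c - 16*I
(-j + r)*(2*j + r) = -2*j^2 + j*r + r^2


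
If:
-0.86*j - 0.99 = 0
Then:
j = -1.15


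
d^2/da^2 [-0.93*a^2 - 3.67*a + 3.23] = -1.86000000000000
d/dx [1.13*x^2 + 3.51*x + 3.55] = 2.26*x + 3.51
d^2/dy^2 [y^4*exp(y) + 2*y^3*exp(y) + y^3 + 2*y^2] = y^4*exp(y) + 10*y^3*exp(y) + 24*y^2*exp(y) + 12*y*exp(y) + 6*y + 4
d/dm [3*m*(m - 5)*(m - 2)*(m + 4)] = 12*m^3 - 27*m^2 - 108*m + 120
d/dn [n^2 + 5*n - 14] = 2*n + 5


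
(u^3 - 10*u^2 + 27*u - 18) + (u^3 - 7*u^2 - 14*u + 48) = 2*u^3 - 17*u^2 + 13*u + 30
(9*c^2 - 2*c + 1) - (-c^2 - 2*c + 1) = 10*c^2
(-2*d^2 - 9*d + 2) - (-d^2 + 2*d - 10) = -d^2 - 11*d + 12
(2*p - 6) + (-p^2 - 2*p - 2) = -p^2 - 8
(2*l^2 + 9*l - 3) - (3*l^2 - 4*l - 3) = -l^2 + 13*l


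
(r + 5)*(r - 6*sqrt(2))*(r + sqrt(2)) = r^3 - 5*sqrt(2)*r^2 + 5*r^2 - 25*sqrt(2)*r - 12*r - 60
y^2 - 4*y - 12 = (y - 6)*(y + 2)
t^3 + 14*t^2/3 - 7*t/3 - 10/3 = (t - 1)*(t + 2/3)*(t + 5)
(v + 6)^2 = v^2 + 12*v + 36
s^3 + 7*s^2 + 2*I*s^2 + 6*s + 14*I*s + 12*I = (s + 1)*(s + 6)*(s + 2*I)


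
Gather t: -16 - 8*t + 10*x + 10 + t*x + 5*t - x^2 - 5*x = t*(x - 3) - x^2 + 5*x - 6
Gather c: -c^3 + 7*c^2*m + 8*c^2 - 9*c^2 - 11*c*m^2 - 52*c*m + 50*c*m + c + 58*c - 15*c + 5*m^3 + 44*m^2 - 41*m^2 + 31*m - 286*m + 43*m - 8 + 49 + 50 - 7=-c^3 + c^2*(7*m - 1) + c*(-11*m^2 - 2*m + 44) + 5*m^3 + 3*m^2 - 212*m + 84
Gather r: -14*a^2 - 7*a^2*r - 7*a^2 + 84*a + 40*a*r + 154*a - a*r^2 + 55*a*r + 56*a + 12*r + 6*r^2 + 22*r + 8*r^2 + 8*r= -21*a^2 + 294*a + r^2*(14 - a) + r*(-7*a^2 + 95*a + 42)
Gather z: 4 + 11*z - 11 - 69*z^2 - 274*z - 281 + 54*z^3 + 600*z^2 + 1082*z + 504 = 54*z^3 + 531*z^2 + 819*z + 216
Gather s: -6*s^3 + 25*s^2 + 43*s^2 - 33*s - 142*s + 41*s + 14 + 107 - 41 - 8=-6*s^3 + 68*s^2 - 134*s + 72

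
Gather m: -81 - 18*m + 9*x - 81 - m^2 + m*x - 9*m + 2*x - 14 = -m^2 + m*(x - 27) + 11*x - 176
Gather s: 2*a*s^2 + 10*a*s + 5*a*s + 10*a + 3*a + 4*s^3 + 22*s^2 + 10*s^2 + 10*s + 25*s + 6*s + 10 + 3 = 13*a + 4*s^3 + s^2*(2*a + 32) + s*(15*a + 41) + 13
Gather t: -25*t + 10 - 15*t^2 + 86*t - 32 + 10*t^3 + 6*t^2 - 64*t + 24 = 10*t^3 - 9*t^2 - 3*t + 2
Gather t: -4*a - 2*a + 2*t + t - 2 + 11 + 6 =-6*a + 3*t + 15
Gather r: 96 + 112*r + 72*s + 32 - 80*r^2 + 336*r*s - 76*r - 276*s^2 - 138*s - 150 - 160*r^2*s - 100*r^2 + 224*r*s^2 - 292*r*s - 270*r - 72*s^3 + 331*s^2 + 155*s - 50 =r^2*(-160*s - 180) + r*(224*s^2 + 44*s - 234) - 72*s^3 + 55*s^2 + 89*s - 72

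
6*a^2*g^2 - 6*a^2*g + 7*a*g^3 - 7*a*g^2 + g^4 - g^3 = g*(a + g)*(6*a + g)*(g - 1)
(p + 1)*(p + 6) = p^2 + 7*p + 6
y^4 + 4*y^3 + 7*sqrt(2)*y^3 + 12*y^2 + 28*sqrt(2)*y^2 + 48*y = y*(y + 4)*(y + sqrt(2))*(y + 6*sqrt(2))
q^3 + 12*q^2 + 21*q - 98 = (q - 2)*(q + 7)^2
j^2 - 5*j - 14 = (j - 7)*(j + 2)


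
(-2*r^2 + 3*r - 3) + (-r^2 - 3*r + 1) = -3*r^2 - 2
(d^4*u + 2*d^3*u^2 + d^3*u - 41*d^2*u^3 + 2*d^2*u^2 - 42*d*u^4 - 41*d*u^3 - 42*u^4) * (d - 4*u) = d^5*u - 2*d^4*u^2 + d^4*u - 49*d^3*u^3 - 2*d^3*u^2 + 122*d^2*u^4 - 49*d^2*u^3 + 168*d*u^5 + 122*d*u^4 + 168*u^5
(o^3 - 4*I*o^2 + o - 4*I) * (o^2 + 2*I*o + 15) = o^5 - 2*I*o^4 + 24*o^3 - 62*I*o^2 + 23*o - 60*I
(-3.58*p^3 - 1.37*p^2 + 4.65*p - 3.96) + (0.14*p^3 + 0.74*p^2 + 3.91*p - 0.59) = -3.44*p^3 - 0.63*p^2 + 8.56*p - 4.55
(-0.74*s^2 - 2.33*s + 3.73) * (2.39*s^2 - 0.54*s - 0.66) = -1.7686*s^4 - 5.1691*s^3 + 10.6613*s^2 - 0.4764*s - 2.4618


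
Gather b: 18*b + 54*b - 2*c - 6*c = 72*b - 8*c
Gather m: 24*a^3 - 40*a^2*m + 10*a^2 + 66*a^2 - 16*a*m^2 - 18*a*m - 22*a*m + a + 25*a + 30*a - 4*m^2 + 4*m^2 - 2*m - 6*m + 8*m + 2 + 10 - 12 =24*a^3 + 76*a^2 - 16*a*m^2 + 56*a + m*(-40*a^2 - 40*a)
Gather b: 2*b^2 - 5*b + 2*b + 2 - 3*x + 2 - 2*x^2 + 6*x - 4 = 2*b^2 - 3*b - 2*x^2 + 3*x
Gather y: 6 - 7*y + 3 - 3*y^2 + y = -3*y^2 - 6*y + 9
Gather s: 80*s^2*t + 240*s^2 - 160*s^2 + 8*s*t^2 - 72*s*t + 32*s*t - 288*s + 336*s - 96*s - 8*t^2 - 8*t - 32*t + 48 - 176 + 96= s^2*(80*t + 80) + s*(8*t^2 - 40*t - 48) - 8*t^2 - 40*t - 32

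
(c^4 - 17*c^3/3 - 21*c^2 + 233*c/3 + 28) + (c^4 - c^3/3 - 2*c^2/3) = 2*c^4 - 6*c^3 - 65*c^2/3 + 233*c/3 + 28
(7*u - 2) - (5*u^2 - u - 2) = -5*u^2 + 8*u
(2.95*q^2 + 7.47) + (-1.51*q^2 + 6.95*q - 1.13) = 1.44*q^2 + 6.95*q + 6.34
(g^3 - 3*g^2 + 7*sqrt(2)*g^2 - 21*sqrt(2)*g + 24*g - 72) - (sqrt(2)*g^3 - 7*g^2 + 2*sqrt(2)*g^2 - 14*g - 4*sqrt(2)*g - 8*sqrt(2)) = -sqrt(2)*g^3 + g^3 + 4*g^2 + 5*sqrt(2)*g^2 - 17*sqrt(2)*g + 38*g - 72 + 8*sqrt(2)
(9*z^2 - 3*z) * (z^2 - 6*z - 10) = 9*z^4 - 57*z^3 - 72*z^2 + 30*z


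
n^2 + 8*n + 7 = (n + 1)*(n + 7)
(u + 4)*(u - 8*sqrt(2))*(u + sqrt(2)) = u^3 - 7*sqrt(2)*u^2 + 4*u^2 - 28*sqrt(2)*u - 16*u - 64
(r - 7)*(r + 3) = r^2 - 4*r - 21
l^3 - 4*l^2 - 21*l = l*(l - 7)*(l + 3)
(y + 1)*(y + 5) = y^2 + 6*y + 5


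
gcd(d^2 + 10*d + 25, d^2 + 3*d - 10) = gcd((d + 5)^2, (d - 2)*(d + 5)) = d + 5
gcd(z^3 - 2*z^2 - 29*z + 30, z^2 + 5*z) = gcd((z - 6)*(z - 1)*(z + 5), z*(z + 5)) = z + 5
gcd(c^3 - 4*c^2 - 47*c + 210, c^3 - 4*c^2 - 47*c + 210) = c^3 - 4*c^2 - 47*c + 210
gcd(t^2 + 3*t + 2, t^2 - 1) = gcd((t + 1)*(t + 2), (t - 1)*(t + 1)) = t + 1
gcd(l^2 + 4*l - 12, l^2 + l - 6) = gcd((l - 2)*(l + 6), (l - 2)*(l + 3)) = l - 2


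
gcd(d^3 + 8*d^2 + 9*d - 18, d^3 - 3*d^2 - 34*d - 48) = d + 3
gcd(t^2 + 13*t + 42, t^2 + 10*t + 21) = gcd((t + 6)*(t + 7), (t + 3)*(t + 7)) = t + 7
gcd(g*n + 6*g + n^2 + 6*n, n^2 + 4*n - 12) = n + 6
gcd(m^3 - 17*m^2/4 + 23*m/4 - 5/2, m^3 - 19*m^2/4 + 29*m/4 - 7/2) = m^2 - 3*m + 2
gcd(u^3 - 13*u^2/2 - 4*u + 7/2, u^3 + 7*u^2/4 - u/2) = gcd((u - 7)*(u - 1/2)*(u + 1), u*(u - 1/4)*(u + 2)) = 1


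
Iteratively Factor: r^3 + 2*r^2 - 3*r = (r - 1)*(r^2 + 3*r) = (r - 1)*(r + 3)*(r)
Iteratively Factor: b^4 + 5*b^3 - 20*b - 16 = (b + 2)*(b^3 + 3*b^2 - 6*b - 8) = (b + 2)*(b + 4)*(b^2 - b - 2) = (b - 2)*(b + 2)*(b + 4)*(b + 1)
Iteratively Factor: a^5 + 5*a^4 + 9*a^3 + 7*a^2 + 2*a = (a + 1)*(a^4 + 4*a^3 + 5*a^2 + 2*a) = (a + 1)^2*(a^3 + 3*a^2 + 2*a) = a*(a + 1)^2*(a^2 + 3*a + 2) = a*(a + 1)^3*(a + 2)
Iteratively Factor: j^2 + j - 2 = (j - 1)*(j + 2)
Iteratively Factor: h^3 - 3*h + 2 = (h - 1)*(h^2 + h - 2) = (h - 1)^2*(h + 2)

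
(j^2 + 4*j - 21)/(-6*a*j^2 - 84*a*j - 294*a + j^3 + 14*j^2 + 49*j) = (3 - j)/(6*a*j + 42*a - j^2 - 7*j)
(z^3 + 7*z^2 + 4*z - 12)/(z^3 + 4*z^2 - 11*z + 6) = (z + 2)/(z - 1)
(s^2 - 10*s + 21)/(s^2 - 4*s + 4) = (s^2 - 10*s + 21)/(s^2 - 4*s + 4)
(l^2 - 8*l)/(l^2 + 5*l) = (l - 8)/(l + 5)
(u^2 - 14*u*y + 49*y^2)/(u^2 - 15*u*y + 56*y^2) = (-u + 7*y)/(-u + 8*y)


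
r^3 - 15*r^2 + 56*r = r*(r - 8)*(r - 7)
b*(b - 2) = b^2 - 2*b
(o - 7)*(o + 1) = o^2 - 6*o - 7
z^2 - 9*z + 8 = (z - 8)*(z - 1)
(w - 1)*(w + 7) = w^2 + 6*w - 7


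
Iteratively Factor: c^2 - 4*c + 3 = (c - 1)*(c - 3)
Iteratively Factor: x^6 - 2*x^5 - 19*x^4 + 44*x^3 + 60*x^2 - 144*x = (x - 3)*(x^5 + x^4 - 16*x^3 - 4*x^2 + 48*x) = (x - 3)*(x + 4)*(x^4 - 3*x^3 - 4*x^2 + 12*x) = (x - 3)^2*(x + 4)*(x^3 - 4*x) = x*(x - 3)^2*(x + 4)*(x^2 - 4) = x*(x - 3)^2*(x - 2)*(x + 4)*(x + 2)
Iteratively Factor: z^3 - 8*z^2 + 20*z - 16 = (z - 2)*(z^2 - 6*z + 8) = (z - 4)*(z - 2)*(z - 2)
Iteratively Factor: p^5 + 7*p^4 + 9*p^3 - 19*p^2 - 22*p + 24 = (p - 1)*(p^4 + 8*p^3 + 17*p^2 - 2*p - 24) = (p - 1)*(p + 3)*(p^3 + 5*p^2 + 2*p - 8) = (p - 1)*(p + 3)*(p + 4)*(p^2 + p - 2) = (p - 1)^2*(p + 3)*(p + 4)*(p + 2)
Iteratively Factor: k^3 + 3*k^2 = (k)*(k^2 + 3*k) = k*(k + 3)*(k)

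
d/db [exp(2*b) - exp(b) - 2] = (2*exp(b) - 1)*exp(b)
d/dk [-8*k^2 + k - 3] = 1 - 16*k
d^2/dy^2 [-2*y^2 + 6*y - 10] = -4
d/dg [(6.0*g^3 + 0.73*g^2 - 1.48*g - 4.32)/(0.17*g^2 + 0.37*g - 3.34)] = (1.02*g^4 + 4.44*g^3 - 59.5983*g^2 - 3.4076*g + 6.5416)/(0.0289*g^4 + 0.1258*g^3 - 0.9987*g^2 - 2.4716*g + 11.1556)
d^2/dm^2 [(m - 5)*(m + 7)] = 2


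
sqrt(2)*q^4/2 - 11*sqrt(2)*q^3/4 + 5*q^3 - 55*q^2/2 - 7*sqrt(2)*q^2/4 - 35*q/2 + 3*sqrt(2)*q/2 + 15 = (q - 6)*(q - 1/2)*(q + 5*sqrt(2))*(sqrt(2)*q/2 + sqrt(2)/2)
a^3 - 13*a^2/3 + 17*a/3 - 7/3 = (a - 7/3)*(a - 1)^2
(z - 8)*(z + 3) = z^2 - 5*z - 24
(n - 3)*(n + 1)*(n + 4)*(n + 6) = n^4 + 8*n^3 + n^2 - 78*n - 72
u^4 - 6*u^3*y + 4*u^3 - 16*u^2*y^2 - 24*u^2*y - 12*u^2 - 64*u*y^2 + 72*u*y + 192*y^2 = (u - 2)*(u + 6)*(u - 8*y)*(u + 2*y)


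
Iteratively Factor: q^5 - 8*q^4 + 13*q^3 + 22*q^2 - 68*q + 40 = (q - 1)*(q^4 - 7*q^3 + 6*q^2 + 28*q - 40) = (q - 1)*(q + 2)*(q^3 - 9*q^2 + 24*q - 20) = (q - 5)*(q - 1)*(q + 2)*(q^2 - 4*q + 4) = (q - 5)*(q - 2)*(q - 1)*(q + 2)*(q - 2)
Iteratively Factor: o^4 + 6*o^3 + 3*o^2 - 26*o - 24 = (o + 1)*(o^3 + 5*o^2 - 2*o - 24) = (o + 1)*(o + 3)*(o^2 + 2*o - 8) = (o + 1)*(o + 3)*(o + 4)*(o - 2)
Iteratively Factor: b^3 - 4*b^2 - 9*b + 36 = (b - 4)*(b^2 - 9) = (b - 4)*(b - 3)*(b + 3)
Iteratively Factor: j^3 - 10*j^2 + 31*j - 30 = (j - 3)*(j^2 - 7*j + 10) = (j - 3)*(j - 2)*(j - 5)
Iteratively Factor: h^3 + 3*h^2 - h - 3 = (h + 3)*(h^2 - 1) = (h + 1)*(h + 3)*(h - 1)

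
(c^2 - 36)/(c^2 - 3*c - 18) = (c + 6)/(c + 3)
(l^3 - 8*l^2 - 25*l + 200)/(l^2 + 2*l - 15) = (l^2 - 13*l + 40)/(l - 3)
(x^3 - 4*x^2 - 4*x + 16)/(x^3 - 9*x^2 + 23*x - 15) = (x^3 - 4*x^2 - 4*x + 16)/(x^3 - 9*x^2 + 23*x - 15)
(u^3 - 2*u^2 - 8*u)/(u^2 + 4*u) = (u^2 - 2*u - 8)/(u + 4)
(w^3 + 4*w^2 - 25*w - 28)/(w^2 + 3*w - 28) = w + 1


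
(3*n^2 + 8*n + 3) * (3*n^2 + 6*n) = 9*n^4 + 42*n^3 + 57*n^2 + 18*n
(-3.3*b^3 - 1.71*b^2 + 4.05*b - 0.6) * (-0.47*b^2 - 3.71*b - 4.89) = 1.551*b^5 + 13.0467*b^4 + 20.5776*b^3 - 6.3816*b^2 - 17.5785*b + 2.934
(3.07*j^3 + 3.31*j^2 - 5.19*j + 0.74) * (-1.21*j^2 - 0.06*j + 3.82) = -3.7147*j^5 - 4.1893*j^4 + 17.8087*j^3 + 12.0602*j^2 - 19.8702*j + 2.8268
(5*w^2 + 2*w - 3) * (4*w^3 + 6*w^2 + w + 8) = 20*w^5 + 38*w^4 + 5*w^3 + 24*w^2 + 13*w - 24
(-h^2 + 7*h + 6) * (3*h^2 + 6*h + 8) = -3*h^4 + 15*h^3 + 52*h^2 + 92*h + 48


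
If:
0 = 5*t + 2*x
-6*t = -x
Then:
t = 0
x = 0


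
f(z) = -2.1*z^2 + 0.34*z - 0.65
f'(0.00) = 0.34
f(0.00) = -0.65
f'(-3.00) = 12.94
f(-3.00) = -20.57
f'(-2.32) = 10.08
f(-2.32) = -12.74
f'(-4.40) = 18.82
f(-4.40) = -42.80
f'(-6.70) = 28.48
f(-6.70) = -97.20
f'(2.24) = -9.07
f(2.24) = -10.43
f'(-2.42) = 10.50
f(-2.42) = -13.77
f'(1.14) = -4.45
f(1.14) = -2.99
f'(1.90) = -7.64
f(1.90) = -7.58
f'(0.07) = 0.05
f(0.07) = -0.64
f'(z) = 0.34 - 4.2*z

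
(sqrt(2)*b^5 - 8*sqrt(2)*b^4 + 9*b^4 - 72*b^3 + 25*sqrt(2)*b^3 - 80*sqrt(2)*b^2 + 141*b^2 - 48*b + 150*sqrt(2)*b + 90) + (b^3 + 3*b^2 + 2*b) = sqrt(2)*b^5 - 8*sqrt(2)*b^4 + 9*b^4 - 71*b^3 + 25*sqrt(2)*b^3 - 80*sqrt(2)*b^2 + 144*b^2 - 46*b + 150*sqrt(2)*b + 90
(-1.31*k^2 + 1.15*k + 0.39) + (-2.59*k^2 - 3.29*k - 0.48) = -3.9*k^2 - 2.14*k - 0.09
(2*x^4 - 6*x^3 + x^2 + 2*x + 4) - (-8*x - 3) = 2*x^4 - 6*x^3 + x^2 + 10*x + 7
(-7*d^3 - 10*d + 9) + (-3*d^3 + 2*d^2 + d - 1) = -10*d^3 + 2*d^2 - 9*d + 8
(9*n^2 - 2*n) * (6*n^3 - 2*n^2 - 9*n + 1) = 54*n^5 - 30*n^4 - 77*n^3 + 27*n^2 - 2*n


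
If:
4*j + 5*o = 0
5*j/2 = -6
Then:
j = -12/5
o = 48/25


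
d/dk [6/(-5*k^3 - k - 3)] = 6*(15*k^2 + 1)/(5*k^3 + k + 3)^2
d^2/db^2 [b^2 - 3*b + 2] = 2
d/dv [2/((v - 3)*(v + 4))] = 2*(-2*v - 1)/(v^4 + 2*v^3 - 23*v^2 - 24*v + 144)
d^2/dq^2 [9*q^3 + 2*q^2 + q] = 54*q + 4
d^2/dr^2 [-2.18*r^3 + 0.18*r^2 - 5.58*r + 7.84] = 0.36 - 13.08*r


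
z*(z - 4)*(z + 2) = z^3 - 2*z^2 - 8*z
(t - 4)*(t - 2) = t^2 - 6*t + 8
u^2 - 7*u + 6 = (u - 6)*(u - 1)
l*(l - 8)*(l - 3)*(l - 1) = l^4 - 12*l^3 + 35*l^2 - 24*l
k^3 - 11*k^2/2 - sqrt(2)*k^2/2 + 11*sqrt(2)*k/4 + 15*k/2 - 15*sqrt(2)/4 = (k - 3)*(k - 5/2)*(k - sqrt(2)/2)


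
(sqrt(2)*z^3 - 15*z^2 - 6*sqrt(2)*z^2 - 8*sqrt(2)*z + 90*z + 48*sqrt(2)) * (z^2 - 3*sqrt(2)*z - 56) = sqrt(2)*z^5 - 21*z^4 - 6*sqrt(2)*z^4 - 19*sqrt(2)*z^3 + 126*z^3 + 114*sqrt(2)*z^2 + 888*z^2 - 5328*z + 448*sqrt(2)*z - 2688*sqrt(2)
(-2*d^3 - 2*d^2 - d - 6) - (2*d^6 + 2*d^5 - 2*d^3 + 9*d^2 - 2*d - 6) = -2*d^6 - 2*d^5 - 11*d^2 + d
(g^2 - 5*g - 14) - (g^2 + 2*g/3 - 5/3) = -17*g/3 - 37/3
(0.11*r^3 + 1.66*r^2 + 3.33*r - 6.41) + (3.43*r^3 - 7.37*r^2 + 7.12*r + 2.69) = 3.54*r^3 - 5.71*r^2 + 10.45*r - 3.72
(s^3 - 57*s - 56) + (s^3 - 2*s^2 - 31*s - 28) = 2*s^3 - 2*s^2 - 88*s - 84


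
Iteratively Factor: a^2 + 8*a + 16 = (a + 4)*(a + 4)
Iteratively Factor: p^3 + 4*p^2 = (p)*(p^2 + 4*p) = p*(p + 4)*(p)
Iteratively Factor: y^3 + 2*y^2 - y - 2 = (y + 2)*(y^2 - 1) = (y + 1)*(y + 2)*(y - 1)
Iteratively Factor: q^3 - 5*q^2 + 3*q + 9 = (q - 3)*(q^2 - 2*q - 3) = (q - 3)*(q + 1)*(q - 3)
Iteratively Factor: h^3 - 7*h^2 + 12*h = (h)*(h^2 - 7*h + 12) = h*(h - 4)*(h - 3)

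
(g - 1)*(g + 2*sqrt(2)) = g^2 - g + 2*sqrt(2)*g - 2*sqrt(2)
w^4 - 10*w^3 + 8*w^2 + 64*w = w*(w - 8)*(w - 4)*(w + 2)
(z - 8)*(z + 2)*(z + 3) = z^3 - 3*z^2 - 34*z - 48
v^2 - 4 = (v - 2)*(v + 2)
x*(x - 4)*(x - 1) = x^3 - 5*x^2 + 4*x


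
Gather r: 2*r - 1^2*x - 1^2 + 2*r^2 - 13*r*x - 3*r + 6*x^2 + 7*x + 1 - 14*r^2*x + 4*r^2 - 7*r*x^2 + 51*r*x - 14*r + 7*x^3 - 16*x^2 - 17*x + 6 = r^2*(6 - 14*x) + r*(-7*x^2 + 38*x - 15) + 7*x^3 - 10*x^2 - 11*x + 6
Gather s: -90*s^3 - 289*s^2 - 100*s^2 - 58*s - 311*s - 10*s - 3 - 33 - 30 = -90*s^3 - 389*s^2 - 379*s - 66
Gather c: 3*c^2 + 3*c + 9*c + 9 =3*c^2 + 12*c + 9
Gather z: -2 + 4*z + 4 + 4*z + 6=8*z + 8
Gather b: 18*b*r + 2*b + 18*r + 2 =b*(18*r + 2) + 18*r + 2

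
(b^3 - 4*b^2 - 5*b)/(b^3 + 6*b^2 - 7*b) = (b^2 - 4*b - 5)/(b^2 + 6*b - 7)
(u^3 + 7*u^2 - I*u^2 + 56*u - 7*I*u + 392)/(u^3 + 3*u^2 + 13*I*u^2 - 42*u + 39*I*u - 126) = (u^2 + u*(7 - 8*I) - 56*I)/(u^2 + u*(3 + 6*I) + 18*I)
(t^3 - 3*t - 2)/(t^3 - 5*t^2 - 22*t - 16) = (t^2 - t - 2)/(t^2 - 6*t - 16)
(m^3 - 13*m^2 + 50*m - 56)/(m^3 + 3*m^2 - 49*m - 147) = (m^2 - 6*m + 8)/(m^2 + 10*m + 21)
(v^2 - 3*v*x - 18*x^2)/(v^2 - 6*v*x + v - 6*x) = (v + 3*x)/(v + 1)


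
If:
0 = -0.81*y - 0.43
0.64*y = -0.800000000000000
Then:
No Solution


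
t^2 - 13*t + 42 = (t - 7)*(t - 6)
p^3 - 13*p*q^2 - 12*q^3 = (p - 4*q)*(p + q)*(p + 3*q)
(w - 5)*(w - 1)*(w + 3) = w^3 - 3*w^2 - 13*w + 15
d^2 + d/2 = d*(d + 1/2)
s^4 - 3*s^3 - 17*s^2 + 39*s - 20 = (s - 5)*(s - 1)^2*(s + 4)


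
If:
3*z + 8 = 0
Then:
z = -8/3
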